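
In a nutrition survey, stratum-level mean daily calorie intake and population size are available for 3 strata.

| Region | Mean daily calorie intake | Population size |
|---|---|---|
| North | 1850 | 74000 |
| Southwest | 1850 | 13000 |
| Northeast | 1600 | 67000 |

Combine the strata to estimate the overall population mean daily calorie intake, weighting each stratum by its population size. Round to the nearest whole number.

1741

Σ Nₕ·x̄ₕ = 268150000
Σ Nₕ = 74000 + 13000 + 67000 = 154000
Overall mean = 268150000 / 154000 = 1741.2338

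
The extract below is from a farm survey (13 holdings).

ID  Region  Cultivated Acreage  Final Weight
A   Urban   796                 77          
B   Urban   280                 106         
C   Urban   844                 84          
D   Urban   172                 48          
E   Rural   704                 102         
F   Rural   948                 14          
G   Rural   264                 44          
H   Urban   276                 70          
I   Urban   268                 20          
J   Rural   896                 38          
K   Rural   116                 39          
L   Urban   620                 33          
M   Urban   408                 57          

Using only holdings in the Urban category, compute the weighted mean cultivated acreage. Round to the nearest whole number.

Urban rows: A, B, C, D, H, I, L, M
Weighted sum = 796×77 + 280×106 + 844×84 + 172×48 + 276×70 + 268×20 + 620×33 + 408×57
  = 61292 + 29680 + 70896 + 8256 + 19320 + 5360 + 20460 + 23256 = 238520
Sum of weights = 77 + 106 + 84 + 48 + 70 + 20 + 33 + 57 = 495
Weighted mean = 238520 / 495 = 481.85859

482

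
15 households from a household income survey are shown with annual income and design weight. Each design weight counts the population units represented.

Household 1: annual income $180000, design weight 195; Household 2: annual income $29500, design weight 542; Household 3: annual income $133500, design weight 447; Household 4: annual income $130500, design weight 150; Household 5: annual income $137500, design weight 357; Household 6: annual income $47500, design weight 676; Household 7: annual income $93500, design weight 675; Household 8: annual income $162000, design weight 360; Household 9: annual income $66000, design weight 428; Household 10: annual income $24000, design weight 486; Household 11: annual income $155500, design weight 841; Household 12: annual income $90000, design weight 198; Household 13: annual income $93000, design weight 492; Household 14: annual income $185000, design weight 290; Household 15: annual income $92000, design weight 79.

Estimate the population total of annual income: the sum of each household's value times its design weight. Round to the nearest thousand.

628150000

Weighted total = 628150000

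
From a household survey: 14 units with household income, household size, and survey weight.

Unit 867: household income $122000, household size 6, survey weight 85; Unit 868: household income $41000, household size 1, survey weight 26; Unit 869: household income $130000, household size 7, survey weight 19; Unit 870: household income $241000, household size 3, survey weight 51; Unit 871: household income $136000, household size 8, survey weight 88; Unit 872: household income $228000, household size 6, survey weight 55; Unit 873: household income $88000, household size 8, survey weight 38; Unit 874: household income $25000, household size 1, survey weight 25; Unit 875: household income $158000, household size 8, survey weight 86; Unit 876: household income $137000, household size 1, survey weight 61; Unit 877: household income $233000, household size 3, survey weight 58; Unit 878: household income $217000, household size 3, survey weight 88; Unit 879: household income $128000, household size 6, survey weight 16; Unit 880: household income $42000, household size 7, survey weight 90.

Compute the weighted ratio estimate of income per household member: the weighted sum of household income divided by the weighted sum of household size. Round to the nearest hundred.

Σ wᵢ·y = 115057000
Σ wᵢ·x = 4098
Ratio = 115057000 / 4098 = 28076.379

28100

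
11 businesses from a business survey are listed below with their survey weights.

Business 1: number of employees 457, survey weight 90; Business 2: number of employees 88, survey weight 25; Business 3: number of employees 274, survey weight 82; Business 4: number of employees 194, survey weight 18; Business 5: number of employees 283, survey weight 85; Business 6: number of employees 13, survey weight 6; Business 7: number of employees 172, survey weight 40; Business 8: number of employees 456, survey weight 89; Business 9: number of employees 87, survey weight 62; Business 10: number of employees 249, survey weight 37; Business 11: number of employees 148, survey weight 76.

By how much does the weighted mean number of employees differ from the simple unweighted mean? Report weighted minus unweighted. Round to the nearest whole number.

53

Unweighted sum = 457 + 88 + 274 + 194 + 283 + 13 + 172 + 456 + 87 + 249 + 148 = 2421
Unweighted mean = 2421 / 11 = 220.09091
Weighted sum = 166742
Sum of weights = 90 + 25 + 82 + 18 + 85 + 6 + 40 + 89 + 62 + 37 + 76 = 610
Weighted mean = 166742 / 610 = 273.34754
Difference (weighted minus unweighted) = 53.256632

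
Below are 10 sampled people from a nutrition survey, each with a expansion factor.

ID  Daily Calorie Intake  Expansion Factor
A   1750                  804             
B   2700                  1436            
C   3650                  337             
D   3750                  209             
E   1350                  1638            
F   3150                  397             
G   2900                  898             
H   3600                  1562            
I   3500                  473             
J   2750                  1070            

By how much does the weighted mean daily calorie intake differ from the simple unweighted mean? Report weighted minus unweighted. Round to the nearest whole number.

Unweighted sum = 1750 + 2700 + 3650 + 3750 + 1350 + 3150 + 2900 + 3600 + 3500 + 2750 = 29100
Unweighted mean = 29100 / 10 = 2910
Weighted sum = 1750×804 + 2700×1436 + 3650×337 + 3750×209 + 1350×1638 + 3150×397 + 2900×898 + 3600×1562 + 3500×473 + 2750×1070
  = 1407000 + 3877200 + 1230050 + 783750 + 2211300 + 1250550 + 2604200 + 5623200 + 1655500 + 2942500 = 23585250
Sum of weights = 8824
Weighted mean = 23585250 / 8824 = 2672.8524
Difference (weighted minus unweighted) = -237.14755

-237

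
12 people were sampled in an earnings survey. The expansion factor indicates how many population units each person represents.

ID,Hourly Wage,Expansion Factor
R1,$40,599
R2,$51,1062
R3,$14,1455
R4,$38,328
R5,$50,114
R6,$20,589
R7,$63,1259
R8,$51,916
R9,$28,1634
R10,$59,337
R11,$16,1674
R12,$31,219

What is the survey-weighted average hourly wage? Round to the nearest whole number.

Weighted sum = 40×599 + 51×1062 + 14×1455 + 38×328 + 50×114 + 20×589 + 63×1259 + 51×916 + 28×1634 + 59×337 + 16×1674 + 31×219
  = 23960 + 54162 + 20370 + 12464 + 5700 + 11780 + 79317 + 46716 + 45752 + 19883 + 26784 + 6789 = 353677
Sum of weights = 599 + 1062 + 1455 + 328 + 114 + 589 + 1259 + 916 + 1634 + 337 + 1674 + 219 = 10186
Weighted mean = 353677 / 10186 = 34.721873

35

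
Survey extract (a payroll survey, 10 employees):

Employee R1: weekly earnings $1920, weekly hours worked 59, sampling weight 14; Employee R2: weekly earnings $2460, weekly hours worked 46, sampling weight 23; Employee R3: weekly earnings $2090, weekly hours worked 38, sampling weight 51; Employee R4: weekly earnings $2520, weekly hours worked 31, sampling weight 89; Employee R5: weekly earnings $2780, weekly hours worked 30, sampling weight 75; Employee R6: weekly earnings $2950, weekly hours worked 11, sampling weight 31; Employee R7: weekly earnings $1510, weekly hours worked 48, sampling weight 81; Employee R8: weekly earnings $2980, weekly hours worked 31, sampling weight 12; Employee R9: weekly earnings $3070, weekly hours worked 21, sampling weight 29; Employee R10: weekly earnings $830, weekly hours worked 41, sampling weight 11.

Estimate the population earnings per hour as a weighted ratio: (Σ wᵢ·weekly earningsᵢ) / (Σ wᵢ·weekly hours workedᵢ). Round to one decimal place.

Σ wᵢ·y = 1920×14 + 2460×23 + 2090×51 + 2520×89 + 2780×75 + 2950×31 + 1510×81 + 2980×12 + 3070×29 + 830×11
  = 26880 + 56580 + 106590 + 224280 + 208500 + 91450 + 122310 + 35760 + 89030 + 9130 = 970510
Σ wᵢ·x = 59×14 + 46×23 + 38×51 + 31×89 + 30×75 + 11×31 + 48×81 + 31×12 + 21×29 + 41×11
  = 826 + 1058 + 1938 + 2759 + 2250 + 341 + 3888 + 372 + 609 + 451 = 14492
Ratio = 970510 / 14492 = 66.968672

67.0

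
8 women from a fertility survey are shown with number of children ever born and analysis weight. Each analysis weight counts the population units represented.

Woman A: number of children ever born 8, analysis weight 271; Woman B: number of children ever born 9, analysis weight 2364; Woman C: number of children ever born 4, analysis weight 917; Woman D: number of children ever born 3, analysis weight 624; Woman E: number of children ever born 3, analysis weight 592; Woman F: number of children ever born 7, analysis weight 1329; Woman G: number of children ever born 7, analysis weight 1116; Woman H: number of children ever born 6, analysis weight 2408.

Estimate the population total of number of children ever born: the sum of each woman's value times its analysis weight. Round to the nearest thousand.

62000

Weighted total = 8×271 + 9×2364 + 4×917 + 3×624 + 3×592 + 7×1329 + 7×1116 + 6×2408
  = 2168 + 21276 + 3668 + 1872 + 1776 + 9303 + 7812 + 14448 = 62323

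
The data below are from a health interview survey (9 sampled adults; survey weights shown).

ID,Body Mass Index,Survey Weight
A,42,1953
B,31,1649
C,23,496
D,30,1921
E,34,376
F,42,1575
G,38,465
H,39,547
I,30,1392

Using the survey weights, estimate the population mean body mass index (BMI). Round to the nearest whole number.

Weighted sum = 42×1953 + 31×1649 + 23×496 + 30×1921 + 34×376 + 42×1575 + 38×465 + 39×547 + 30×1392
  = 82026 + 51119 + 11408 + 57630 + 12784 + 66150 + 17670 + 21333 + 41760 = 361880
Sum of weights = 1953 + 1649 + 496 + 1921 + 376 + 1575 + 465 + 547 + 1392 = 10374
Weighted mean = 361880 / 10374 = 34.883362

35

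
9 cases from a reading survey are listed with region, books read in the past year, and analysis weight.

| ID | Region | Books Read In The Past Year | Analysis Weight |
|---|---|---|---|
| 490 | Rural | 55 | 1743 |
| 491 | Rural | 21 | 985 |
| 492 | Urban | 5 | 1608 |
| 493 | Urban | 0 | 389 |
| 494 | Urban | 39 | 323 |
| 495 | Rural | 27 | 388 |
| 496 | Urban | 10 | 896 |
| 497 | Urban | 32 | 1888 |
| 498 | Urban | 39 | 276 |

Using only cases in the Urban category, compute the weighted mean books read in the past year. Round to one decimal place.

18.7

Urban rows: 492, 493, 494, 496, 497, 498
Weighted sum = 5×1608 + 0×389 + 39×323 + 10×896 + 32×1888 + 39×276
  = 8040 + 0 + 12597 + 8960 + 60416 + 10764 = 100777
Sum of weights = 1608 + 389 + 323 + 896 + 1888 + 276 = 5380
Weighted mean = 100777 / 5380 = 18.731784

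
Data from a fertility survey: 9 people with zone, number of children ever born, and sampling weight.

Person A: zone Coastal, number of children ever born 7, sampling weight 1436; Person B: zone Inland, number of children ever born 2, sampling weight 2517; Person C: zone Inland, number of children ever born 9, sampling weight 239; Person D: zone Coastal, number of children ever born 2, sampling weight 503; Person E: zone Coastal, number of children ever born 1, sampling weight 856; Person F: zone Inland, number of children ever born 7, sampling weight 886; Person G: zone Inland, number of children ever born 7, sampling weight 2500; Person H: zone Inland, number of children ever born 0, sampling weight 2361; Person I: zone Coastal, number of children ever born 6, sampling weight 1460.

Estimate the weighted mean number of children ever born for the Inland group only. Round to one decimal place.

Inland rows: B, C, F, G, H
Weighted sum = 2×2517 + 9×239 + 7×886 + 7×2500 + 0×2361
  = 30887
Sum of weights = 2517 + 239 + 886 + 2500 + 2361 = 8503
Weighted mean = 30887 / 8503 = 3.6324827

3.6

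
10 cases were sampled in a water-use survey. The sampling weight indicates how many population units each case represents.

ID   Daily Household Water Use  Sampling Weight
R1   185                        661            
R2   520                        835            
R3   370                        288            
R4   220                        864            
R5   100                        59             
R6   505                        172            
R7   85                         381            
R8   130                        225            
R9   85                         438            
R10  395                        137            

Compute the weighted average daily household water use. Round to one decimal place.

Weighted sum = 1098865
Sum of weights = 661 + 835 + 288 + 864 + 59 + 172 + 381 + 225 + 438 + 137 = 4060
Weighted mean = 1098865 / 4060 = 270.6564

270.7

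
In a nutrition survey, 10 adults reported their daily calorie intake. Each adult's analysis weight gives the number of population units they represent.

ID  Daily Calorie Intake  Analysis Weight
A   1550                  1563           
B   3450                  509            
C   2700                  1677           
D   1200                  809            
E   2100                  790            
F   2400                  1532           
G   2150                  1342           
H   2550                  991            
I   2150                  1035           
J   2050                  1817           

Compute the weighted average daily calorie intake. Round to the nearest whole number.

Weighted sum = 1550×1563 + 3450×509 + 2700×1677 + 1200×809 + 2100×790 + 2400×1532 + 2150×1342 + 2550×991 + 2150×1035 + 2050×1817
  = 26375650
Sum of weights = 1563 + 509 + 1677 + 809 + 790 + 1532 + 1342 + 991 + 1035 + 1817 = 12065
Weighted mean = 26375650 / 12065 = 2186.1293

2186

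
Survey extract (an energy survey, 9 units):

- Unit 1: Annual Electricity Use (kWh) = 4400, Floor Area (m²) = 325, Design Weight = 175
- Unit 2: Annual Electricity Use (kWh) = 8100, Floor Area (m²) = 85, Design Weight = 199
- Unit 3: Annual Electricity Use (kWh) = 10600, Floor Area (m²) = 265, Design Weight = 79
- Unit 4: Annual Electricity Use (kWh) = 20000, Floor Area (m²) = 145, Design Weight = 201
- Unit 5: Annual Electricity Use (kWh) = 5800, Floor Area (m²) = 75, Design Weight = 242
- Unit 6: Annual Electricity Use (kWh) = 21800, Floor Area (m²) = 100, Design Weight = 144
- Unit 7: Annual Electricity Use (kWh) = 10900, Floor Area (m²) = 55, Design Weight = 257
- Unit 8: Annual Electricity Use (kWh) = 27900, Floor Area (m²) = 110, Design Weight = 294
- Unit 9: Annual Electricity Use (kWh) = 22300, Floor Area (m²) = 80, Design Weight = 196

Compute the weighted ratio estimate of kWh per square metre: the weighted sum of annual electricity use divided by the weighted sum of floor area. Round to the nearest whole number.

124

Σ wᵢ·y = 27156800
Σ wᵢ·x = 218575
Ratio = 27156800 / 218575 = 124.24477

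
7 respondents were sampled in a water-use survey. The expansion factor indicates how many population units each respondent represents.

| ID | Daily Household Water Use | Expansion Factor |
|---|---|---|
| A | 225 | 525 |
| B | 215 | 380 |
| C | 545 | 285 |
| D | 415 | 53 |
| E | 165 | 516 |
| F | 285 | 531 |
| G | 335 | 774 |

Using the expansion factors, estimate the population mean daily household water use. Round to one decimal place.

284.9

Weighted sum = 225×525 + 215×380 + 545×285 + 415×53 + 165×516 + 285×531 + 335×774
  = 118125 + 81700 + 155325 + 21995 + 85140 + 151335 + 259290 = 872910
Sum of weights = 3064
Weighted mean = 872910 / 3064 = 284.8923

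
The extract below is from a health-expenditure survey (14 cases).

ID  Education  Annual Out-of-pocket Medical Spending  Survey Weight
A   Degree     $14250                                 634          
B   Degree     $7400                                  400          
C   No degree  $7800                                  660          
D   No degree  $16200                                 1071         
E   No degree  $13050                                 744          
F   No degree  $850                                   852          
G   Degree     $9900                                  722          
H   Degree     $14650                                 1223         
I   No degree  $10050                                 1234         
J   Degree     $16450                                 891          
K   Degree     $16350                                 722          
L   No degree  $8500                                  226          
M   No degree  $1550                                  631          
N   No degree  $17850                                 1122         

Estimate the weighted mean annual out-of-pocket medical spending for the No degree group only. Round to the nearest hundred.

10400

No degree rows: C, D, E, F, I, L, M, N
Weighted sum = 7800×660 + 16200×1071 + 13050×744 + 850×852 + 10050×1234 + 8500×226 + 1550×631 + 17850×1122
  = 5148000 + 17350200 + 9709200 + 724200 + 12401700 + 1921000 + 978050 + 20027700 = 68260050
Sum of weights = 6540
Weighted mean = 68260050 / 6540 = 10437.317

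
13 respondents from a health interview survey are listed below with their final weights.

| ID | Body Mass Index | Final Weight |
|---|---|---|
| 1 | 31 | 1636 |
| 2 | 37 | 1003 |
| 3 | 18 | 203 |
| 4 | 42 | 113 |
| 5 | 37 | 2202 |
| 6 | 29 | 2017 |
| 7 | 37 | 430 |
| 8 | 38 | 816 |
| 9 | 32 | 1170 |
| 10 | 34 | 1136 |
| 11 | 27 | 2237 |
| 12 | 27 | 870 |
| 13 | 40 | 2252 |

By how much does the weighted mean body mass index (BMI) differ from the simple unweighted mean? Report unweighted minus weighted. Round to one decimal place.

-0.1

Unweighted sum = 429
Unweighted mean = 429 / 13 = 33
Weighted sum = 533145
Sum of weights = 16085
Weighted mean = 533145 / 16085 = 33.145477
Difference (unweighted minus weighted) = -0.14547715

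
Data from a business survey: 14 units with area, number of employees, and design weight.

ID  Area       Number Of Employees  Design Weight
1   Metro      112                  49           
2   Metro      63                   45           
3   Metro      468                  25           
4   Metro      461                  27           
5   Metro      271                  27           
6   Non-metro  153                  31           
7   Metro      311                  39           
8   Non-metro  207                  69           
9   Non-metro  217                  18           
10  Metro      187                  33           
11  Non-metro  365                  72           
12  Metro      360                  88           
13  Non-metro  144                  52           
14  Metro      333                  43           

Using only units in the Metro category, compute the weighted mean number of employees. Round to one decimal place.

276.8

Metro rows: 1, 2, 3, 4, 5, 7, 10, 12, 14
Weighted sum = 112×49 + 63×45 + 468×25 + 461×27 + 271×27 + 311×39 + 187×33 + 360×88 + 333×43
  = 104086
Sum of weights = 49 + 45 + 25 + 27 + 27 + 39 + 33 + 88 + 43 = 376
Weighted mean = 104086 / 376 = 276.82447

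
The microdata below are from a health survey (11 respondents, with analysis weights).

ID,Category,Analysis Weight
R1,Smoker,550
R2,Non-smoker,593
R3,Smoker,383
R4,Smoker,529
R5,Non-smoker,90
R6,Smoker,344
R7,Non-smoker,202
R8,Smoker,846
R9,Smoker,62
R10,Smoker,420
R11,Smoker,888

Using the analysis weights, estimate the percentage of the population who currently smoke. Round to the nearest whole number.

Sum of weights for 'Smoker' = 550 + 383 + 529 + 344 + 846 + 62 + 420 + 888 = 4022
Total weight = 550 + 593 + 383 + 529 + 90 + 344 + 202 + 846 + 62 + 420 + 888 = 4907
Weighted proportion = 4022 / 4907 = 0.8196454 → 81.96454%

82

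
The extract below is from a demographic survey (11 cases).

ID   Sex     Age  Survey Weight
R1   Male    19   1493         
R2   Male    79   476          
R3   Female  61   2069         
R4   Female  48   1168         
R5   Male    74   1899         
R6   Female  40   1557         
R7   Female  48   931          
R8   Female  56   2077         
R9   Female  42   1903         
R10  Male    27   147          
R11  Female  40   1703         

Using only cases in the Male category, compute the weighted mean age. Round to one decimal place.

Male rows: R1, R2, R5, R10
Weighted sum = 19×1493 + 79×476 + 74×1899 + 27×147
  = 28367 + 37604 + 140526 + 3969 = 210466
Sum of weights = 1493 + 476 + 1899 + 147 = 4015
Weighted mean = 210466 / 4015 = 52.419925

52.4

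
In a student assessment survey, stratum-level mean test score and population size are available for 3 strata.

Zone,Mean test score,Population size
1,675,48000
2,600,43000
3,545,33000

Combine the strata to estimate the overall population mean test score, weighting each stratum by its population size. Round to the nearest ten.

610

Σ Nₕ·x̄ₕ = 675×48000 + 600×43000 + 545×33000
  = 32400000 + 25800000 + 17985000 = 76185000
Σ Nₕ = 48000 + 43000 + 33000 = 124000
Overall mean = 76185000 / 124000 = 614.39516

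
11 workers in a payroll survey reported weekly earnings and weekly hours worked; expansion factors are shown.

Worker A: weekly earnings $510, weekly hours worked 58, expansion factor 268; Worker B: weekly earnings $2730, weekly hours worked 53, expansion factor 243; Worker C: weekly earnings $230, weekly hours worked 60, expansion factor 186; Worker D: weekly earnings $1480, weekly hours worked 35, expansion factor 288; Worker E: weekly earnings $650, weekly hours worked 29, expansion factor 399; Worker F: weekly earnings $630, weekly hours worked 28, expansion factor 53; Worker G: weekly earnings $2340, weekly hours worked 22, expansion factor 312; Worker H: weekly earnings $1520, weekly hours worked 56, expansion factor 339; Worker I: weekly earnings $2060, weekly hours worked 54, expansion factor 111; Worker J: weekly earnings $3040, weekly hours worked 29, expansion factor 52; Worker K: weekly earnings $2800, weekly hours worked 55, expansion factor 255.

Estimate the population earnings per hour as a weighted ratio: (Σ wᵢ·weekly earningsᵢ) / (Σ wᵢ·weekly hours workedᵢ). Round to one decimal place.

Σ wᵢ·y = 510×268 + 2730×243 + 230×186 + 1480×288 + 650×399 + 630×53 + 2340×312 + 1520×339 + 2060×111 + 3040×52 + 2800×255
  = 136680 + 663390 + 42780 + 426240 + 259350 + 33390 + 730080 + 515280 + 228660 + 158080 + 714000 = 3907930
Σ wᵢ·x = 58×268 + 53×243 + 60×186 + 35×288 + 29×399 + 28×53 + 22×312 + 56×339 + 54×111 + 29×52 + 55×255
  = 110093
Ratio = 3907930 / 110093 = 35.496626

35.5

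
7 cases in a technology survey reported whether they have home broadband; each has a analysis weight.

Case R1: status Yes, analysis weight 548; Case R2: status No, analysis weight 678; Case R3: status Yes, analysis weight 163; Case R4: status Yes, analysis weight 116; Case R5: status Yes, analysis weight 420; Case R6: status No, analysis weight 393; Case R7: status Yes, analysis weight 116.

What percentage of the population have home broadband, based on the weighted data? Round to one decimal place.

56.0

Sum of weights for 'Yes' = 548 + 163 + 116 + 420 + 116 = 1363
Total weight = 548 + 678 + 163 + 116 + 420 + 393 + 116 = 2434
Weighted proportion = 1363 / 2434 = 0.55998357 → 55.998357%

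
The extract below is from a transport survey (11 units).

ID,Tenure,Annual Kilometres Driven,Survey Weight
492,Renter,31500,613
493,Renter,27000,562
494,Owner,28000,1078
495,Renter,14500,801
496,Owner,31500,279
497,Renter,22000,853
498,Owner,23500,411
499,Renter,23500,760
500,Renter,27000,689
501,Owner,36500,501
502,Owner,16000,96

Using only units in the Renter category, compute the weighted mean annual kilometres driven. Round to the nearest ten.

Renter rows: 492, 493, 495, 497, 499, 500
Weighted sum = 31500×613 + 27000×562 + 14500×801 + 22000×853 + 23500×760 + 27000×689
  = 19309500 + 15174000 + 11614500 + 18766000 + 17860000 + 18603000 = 101327000
Sum of weights = 613 + 562 + 801 + 853 + 760 + 689 = 4278
Weighted mean = 101327000 / 4278 = 23685.601

23690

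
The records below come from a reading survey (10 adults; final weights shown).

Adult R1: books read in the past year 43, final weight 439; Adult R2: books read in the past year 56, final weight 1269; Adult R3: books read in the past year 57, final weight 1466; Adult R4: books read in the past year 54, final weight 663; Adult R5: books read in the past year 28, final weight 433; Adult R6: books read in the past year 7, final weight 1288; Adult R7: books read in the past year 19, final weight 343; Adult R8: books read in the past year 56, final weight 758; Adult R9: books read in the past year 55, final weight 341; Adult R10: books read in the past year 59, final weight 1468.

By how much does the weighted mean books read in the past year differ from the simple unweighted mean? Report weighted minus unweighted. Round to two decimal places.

2.04

Unweighted sum = 43 + 56 + 57 + 54 + 28 + 7 + 19 + 56 + 55 + 59 = 434
Unweighted mean = 434 / 10 = 43.4
Weighted sum = 43×439 + 56×1269 + 57×1466 + 54×663 + 28×433 + 7×1288 + 19×343 + 56×758 + 55×341 + 59×1468
  = 18877 + 71064 + 83562 + 35802 + 12124 + 9016 + 6517 + 42448 + 18755 + 86612 = 384777
Sum of weights = 439 + 1269 + 1466 + 663 + 433 + 1288 + 343 + 758 + 341 + 1468 = 8468
Weighted mean = 384777 / 8468 = 45.438947
Difference (weighted minus unweighted) = 2.0389466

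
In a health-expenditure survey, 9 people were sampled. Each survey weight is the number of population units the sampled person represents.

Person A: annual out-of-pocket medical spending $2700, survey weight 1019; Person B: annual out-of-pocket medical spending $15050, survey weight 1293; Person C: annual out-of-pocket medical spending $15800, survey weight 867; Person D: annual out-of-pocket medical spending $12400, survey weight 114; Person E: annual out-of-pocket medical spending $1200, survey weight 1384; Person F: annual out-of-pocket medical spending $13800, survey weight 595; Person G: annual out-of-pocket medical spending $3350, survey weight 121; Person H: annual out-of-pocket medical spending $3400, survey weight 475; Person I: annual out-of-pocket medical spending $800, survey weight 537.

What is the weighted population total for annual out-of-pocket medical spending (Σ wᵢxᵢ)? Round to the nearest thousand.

49645000

Weighted total = 2700×1019 + 15050×1293 + 15800×867 + 12400×114 + 1200×1384 + 13800×595 + 3350×121 + 3400×475 + 800×537
  = 2751300 + 19459650 + 13698600 + 1413600 + 1660800 + 8211000 + 405350 + 1615000 + 429600 = 49644900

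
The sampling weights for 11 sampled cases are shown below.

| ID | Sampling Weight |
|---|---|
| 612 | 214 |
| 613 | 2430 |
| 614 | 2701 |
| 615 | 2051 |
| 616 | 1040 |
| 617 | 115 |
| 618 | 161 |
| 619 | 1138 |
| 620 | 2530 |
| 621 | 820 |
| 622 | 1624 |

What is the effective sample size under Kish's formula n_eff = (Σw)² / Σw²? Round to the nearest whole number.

Σ wᵢ = 214 + 2430 + 2701 + 2051 + 1040 + 115 + 161 + 1138 + 2530 + 820 + 1624 = 14824
Σ wᵢ² = 29579164
n_eff = 14824² / 29579164 = 219750976 / 29579164 = 7.429249

7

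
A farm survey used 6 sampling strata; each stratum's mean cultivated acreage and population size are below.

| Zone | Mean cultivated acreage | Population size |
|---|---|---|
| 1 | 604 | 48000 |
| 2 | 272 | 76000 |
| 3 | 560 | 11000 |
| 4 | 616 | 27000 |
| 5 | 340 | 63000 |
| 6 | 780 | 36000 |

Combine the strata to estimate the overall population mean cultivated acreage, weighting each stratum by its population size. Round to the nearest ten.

Σ Nₕ·x̄ₕ = 121956000
Σ Nₕ = 48000 + 76000 + 11000 + 27000 + 63000 + 36000 = 261000
Overall mean = 121956000 / 261000 = 467.26437

470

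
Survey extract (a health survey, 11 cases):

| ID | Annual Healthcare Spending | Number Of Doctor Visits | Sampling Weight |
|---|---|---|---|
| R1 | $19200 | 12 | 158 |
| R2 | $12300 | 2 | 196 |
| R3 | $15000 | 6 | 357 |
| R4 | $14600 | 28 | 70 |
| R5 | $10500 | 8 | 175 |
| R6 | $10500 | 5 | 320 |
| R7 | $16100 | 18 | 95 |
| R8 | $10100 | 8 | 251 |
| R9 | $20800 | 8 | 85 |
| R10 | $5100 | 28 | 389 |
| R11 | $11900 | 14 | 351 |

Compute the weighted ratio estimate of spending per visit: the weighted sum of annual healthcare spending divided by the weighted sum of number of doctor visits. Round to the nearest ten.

980

Σ wᵢ·y = 19200×158 + 12300×196 + 15000×357 + 14600×70 + 10500×175 + 10500×320 + 16100×95 + 10100×251 + 20800×85 + 5100×389 + 11900×351
  = 3033600 + 2410800 + 5355000 + 1022000 + 1837500 + 3360000 + 1529500 + 2535100 + 1768000 + 1983900 + 4176900 = 29012300
Σ wᵢ·x = 12×158 + 2×196 + 6×357 + 28×70 + 8×175 + 5×320 + 18×95 + 8×251 + 8×85 + 28×389 + 14×351
  = 1896 + 392 + 2142 + 1960 + 1400 + 1600 + 1710 + 2008 + 680 + 10892 + 4914 = 29594
Ratio = 29012300 / 29594 = 980.34399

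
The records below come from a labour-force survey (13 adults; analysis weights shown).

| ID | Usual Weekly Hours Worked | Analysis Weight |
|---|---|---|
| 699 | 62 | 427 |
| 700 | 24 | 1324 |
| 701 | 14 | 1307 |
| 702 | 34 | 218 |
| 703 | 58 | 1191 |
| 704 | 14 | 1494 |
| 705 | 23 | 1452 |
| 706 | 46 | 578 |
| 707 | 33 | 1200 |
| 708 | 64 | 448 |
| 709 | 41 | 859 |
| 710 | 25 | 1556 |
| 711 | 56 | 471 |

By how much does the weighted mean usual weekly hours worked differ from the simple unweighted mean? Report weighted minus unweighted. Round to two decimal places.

Unweighted sum = 494
Unweighted mean = 494 / 13 = 38
Weighted sum = 402705
Sum of weights = 12525
Weighted mean = 402705 / 12525 = 32.152096
Difference (weighted minus unweighted) = -5.8479042

-5.85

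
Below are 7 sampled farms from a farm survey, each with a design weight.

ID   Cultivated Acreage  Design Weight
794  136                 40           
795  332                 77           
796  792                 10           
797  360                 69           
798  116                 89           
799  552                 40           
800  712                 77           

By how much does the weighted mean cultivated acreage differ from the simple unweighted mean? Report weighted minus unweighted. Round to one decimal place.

-53.0

Unweighted sum = 136 + 332 + 792 + 360 + 116 + 552 + 712 = 3000
Unweighted mean = 3000 / 7 = 428.57143
Weighted sum = 136×40 + 332×77 + 792×10 + 360×69 + 116×89 + 552×40 + 712×77
  = 5440 + 25564 + 7920 + 24840 + 10324 + 22080 + 54824 = 150992
Sum of weights = 40 + 77 + 10 + 69 + 89 + 40 + 77 = 402
Weighted mean = 150992 / 402 = 375.60199
Difference (weighted minus unweighted) = -52.969439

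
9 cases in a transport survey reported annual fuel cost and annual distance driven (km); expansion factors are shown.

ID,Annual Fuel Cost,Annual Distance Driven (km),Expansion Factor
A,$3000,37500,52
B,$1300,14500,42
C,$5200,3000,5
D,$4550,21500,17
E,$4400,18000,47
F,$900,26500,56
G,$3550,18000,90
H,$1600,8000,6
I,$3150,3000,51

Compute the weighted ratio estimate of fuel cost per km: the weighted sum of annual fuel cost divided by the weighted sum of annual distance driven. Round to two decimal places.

Σ wᵢ·y = 3000×52 + 1300×42 + 5200×5 + 4550×17 + 4400×47 + 900×56 + 3550×90 + 1600×6 + 3150×51
  = 1060900
Σ wᵢ·x = 7090500
Ratio = 1060900 / 7090500 = 0.14962273

0.15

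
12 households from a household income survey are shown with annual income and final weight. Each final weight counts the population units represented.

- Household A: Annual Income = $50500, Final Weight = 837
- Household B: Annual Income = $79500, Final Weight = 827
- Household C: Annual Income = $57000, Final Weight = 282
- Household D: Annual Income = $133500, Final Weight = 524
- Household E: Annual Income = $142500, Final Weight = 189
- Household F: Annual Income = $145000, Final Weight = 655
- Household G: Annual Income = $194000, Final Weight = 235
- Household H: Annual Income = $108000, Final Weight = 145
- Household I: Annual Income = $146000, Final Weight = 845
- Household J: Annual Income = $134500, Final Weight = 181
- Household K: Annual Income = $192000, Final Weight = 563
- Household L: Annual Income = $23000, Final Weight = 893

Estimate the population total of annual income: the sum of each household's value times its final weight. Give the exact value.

Weighted total = 50500×837 + 79500×827 + 57000×282 + 133500×524 + 142500×189 + 145000×655 + 194000×235 + 108000×145 + 146000×845 + 134500×181 + 192000×563 + 23000×893
  = 42268500 + 65746500 + 16074000 + 69954000 + 26932500 + 94975000 + 45590000 + 15660000 + 123370000 + 24344500 + 108096000 + 20539000 = 653550000

653550000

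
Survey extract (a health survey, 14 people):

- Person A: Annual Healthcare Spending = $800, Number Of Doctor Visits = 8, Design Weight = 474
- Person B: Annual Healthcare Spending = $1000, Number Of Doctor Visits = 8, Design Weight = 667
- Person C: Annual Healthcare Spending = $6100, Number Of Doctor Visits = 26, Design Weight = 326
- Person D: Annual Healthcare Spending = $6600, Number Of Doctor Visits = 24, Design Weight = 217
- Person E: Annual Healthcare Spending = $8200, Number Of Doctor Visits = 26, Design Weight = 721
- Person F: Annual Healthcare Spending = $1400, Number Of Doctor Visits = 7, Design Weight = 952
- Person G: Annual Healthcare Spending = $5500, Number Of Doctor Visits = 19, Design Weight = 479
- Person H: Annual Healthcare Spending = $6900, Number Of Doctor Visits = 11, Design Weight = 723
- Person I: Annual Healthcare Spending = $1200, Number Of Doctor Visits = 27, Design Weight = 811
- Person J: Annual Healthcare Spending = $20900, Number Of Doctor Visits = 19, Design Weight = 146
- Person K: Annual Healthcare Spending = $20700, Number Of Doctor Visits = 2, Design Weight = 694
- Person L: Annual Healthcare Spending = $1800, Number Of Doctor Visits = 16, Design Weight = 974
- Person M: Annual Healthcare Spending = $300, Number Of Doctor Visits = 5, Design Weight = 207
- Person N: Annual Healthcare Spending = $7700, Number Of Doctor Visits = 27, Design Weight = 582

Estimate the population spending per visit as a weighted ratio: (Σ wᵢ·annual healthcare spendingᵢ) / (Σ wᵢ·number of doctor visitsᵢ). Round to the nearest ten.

360

Σ wᵢ·y = 44022300
Σ wᵢ·x = 123668
Ratio = 44022300 / 123668 = 355.97163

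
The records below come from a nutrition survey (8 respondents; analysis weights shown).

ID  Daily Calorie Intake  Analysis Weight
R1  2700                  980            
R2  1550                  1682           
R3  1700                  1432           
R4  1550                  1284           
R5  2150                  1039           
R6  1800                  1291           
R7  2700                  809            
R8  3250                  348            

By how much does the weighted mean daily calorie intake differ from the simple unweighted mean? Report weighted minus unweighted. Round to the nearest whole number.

-195

Unweighted sum = 2700 + 1550 + 1700 + 1550 + 2150 + 1800 + 2700 + 3250 = 17400
Unweighted mean = 17400 / 8 = 2175
Weighted sum = 2700×980 + 1550×1682 + 1700×1432 + 1550×1284 + 2150×1039 + 1800×1291 + 2700×809 + 3250×348
  = 2646000 + 2607100 + 2434400 + 1990200 + 2233850 + 2323800 + 2184300 + 1131000 = 17550650
Sum of weights = 980 + 1682 + 1432 + 1284 + 1039 + 1291 + 809 + 348 = 8865
Weighted mean = 17550650 / 8865 = 1979.7688
Difference (weighted minus unweighted) = -195.23125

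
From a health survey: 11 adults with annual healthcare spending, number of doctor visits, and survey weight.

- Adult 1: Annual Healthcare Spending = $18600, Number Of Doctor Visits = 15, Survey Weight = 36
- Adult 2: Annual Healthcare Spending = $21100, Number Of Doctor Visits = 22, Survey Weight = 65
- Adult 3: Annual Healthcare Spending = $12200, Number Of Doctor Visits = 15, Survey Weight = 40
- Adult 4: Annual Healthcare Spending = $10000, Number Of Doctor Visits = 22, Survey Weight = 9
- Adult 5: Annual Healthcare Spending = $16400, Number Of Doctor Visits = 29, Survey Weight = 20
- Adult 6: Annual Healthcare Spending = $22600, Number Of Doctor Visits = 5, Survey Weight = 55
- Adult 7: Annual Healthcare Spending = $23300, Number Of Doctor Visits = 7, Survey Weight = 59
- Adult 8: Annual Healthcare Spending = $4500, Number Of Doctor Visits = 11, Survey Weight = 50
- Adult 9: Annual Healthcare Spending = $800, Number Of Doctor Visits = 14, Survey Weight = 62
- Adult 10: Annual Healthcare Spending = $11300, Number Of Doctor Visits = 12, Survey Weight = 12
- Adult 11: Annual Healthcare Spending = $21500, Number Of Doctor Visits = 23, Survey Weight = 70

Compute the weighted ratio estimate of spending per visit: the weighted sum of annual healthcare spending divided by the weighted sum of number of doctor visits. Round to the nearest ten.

Σ wᵢ·y = 18600×36 + 21100×65 + 12200×40 + 10000×9 + 16400×20 + 22600×55 + 23300×59 + 4500×50 + 800×62 + 11300×12 + 21500×70
  = 669600 + 1371500 + 488000 + 90000 + 328000 + 1243000 + 1374700 + 225000 + 49600 + 135600 + 1505000 = 7480000
Σ wᵢ·x = 7208
Ratio = 7480000 / 7208 = 1037.7358

1040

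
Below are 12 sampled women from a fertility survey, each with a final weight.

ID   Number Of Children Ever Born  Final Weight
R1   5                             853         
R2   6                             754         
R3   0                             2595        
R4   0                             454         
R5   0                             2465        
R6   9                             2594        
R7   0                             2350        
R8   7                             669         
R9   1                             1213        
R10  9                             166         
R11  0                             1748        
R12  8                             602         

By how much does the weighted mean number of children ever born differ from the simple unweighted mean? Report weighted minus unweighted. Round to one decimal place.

-1.1

Unweighted sum = 5 + 6 + 0 + 0 + 0 + 9 + 0 + 7 + 1 + 9 + 0 + 8 = 45
Unweighted mean = 45 / 12 = 3.75
Weighted sum = 5×853 + 6×754 + 0×2595 + 0×454 + 0×2465 + 9×2594 + 0×2350 + 7×669 + 1×1213 + 9×166 + 0×1748 + 8×602
  = 4265 + 4524 + 0 + 0 + 0 + 23346 + 0 + 4683 + 1213 + 1494 + 0 + 4816 = 44341
Sum of weights = 853 + 754 + 2595 + 454 + 2465 + 2594 + 2350 + 669 + 1213 + 166 + 1748 + 602 = 16463
Weighted mean = 44341 / 16463 = 2.693373
Difference (weighted minus unweighted) = -1.056627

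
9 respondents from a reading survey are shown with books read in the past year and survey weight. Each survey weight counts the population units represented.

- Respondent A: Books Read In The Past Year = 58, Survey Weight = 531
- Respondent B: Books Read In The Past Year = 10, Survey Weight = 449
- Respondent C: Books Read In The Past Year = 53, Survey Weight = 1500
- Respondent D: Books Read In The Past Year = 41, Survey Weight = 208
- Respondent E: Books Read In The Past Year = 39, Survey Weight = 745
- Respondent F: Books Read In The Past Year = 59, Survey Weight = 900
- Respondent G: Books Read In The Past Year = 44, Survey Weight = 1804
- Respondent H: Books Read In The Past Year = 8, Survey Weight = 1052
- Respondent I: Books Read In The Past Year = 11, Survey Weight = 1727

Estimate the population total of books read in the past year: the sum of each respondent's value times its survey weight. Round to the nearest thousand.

312000

Weighted total = 58×531 + 10×449 + 53×1500 + 41×208 + 39×745 + 59×900 + 44×1804 + 8×1052 + 11×1727
  = 30798 + 4490 + 79500 + 8528 + 29055 + 53100 + 79376 + 8416 + 18997 = 312260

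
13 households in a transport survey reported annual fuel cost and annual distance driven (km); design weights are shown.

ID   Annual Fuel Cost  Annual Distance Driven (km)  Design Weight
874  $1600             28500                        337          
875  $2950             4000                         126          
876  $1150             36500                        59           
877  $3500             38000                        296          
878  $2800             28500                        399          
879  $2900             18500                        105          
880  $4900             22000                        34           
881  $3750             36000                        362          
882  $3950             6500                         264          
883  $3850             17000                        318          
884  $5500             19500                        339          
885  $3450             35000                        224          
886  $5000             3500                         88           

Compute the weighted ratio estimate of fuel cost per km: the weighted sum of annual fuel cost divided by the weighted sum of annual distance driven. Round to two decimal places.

0.14

Σ wᵢ·y = 10304950
Σ wᵢ·x = 72484500
Ratio = 10304950 / 72484500 = 0.14216764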